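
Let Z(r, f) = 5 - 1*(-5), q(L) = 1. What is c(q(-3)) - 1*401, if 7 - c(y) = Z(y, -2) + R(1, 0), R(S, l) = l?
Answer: -404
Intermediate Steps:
Z(r, f) = 10 (Z(r, f) = 5 + 5 = 10)
c(y) = -3 (c(y) = 7 - (10 + 0) = 7 - 1*10 = 7 - 10 = -3)
c(q(-3)) - 1*401 = -3 - 1*401 = -3 - 401 = -404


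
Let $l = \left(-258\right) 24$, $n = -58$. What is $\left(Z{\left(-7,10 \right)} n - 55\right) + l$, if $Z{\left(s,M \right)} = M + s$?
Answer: $-6421$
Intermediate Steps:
$l = -6192$
$\left(Z{\left(-7,10 \right)} n - 55\right) + l = \left(\left(10 - 7\right) \left(-58\right) - 55\right) - 6192 = \left(3 \left(-58\right) - 55\right) - 6192 = \left(-174 - 55\right) - 6192 = -229 - 6192 = -6421$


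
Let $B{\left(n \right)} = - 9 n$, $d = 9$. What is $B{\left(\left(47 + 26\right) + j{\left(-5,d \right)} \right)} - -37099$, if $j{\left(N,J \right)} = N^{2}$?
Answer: $36217$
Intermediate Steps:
$B{\left(\left(47 + 26\right) + j{\left(-5,d \right)} \right)} - -37099 = - 9 \left(\left(47 + 26\right) + \left(-5\right)^{2}\right) - -37099 = - 9 \left(73 + 25\right) + 37099 = \left(-9\right) 98 + 37099 = -882 + 37099 = 36217$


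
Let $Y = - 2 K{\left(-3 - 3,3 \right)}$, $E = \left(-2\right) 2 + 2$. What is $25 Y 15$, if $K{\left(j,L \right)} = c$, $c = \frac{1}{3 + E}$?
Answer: $-750$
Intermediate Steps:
$E = -2$ ($E = -4 + 2 = -2$)
$c = 1$ ($c = \frac{1}{3 - 2} = 1^{-1} = 1$)
$K{\left(j,L \right)} = 1$
$Y = -2$ ($Y = \left(-2\right) 1 = -2$)
$25 Y 15 = 25 \left(-2\right) 15 = \left(-50\right) 15 = -750$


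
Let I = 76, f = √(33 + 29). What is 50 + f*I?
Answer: 50 + 76*√62 ≈ 648.42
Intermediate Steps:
f = √62 ≈ 7.8740
50 + f*I = 50 + √62*76 = 50 + 76*√62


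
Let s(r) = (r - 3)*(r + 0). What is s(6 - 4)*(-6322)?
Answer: 12644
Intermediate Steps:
s(r) = r*(-3 + r) (s(r) = (-3 + r)*r = r*(-3 + r))
s(6 - 4)*(-6322) = ((6 - 4)*(-3 + (6 - 4)))*(-6322) = (2*(-3 + 2))*(-6322) = (2*(-1))*(-6322) = -2*(-6322) = 12644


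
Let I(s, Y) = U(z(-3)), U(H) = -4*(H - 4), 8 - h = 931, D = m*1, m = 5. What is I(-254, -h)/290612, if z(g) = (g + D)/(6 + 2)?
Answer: 15/290612 ≈ 5.1615e-5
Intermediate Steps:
D = 5 (D = 5*1 = 5)
h = -923 (h = 8 - 1*931 = 8 - 931 = -923)
z(g) = 5/8 + g/8 (z(g) = (g + 5)/(6 + 2) = (5 + g)/8 = (5 + g)*(1/8) = 5/8 + g/8)
U(H) = 16 - 4*H (U(H) = -4*(-4 + H) = 16 - 4*H)
I(s, Y) = 15 (I(s, Y) = 16 - 4*(5/8 + (1/8)*(-3)) = 16 - 4*(5/8 - 3/8) = 16 - 4*1/4 = 16 - 1 = 15)
I(-254, -h)/290612 = 15/290612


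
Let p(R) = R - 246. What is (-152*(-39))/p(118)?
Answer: -741/16 ≈ -46.313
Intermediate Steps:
p(R) = -246 + R
(-152*(-39))/p(118) = (-152*(-39))/(-246 + 118) = 5928/(-128) = 5928*(-1/128) = -741/16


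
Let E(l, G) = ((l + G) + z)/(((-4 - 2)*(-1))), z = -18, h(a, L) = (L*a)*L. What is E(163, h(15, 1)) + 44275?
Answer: 132905/3 ≈ 44302.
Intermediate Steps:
h(a, L) = a*L**2
E(l, G) = -3 + G/6 + l/6 (E(l, G) = ((l + G) - 18)/(((-4 - 2)*(-1))) = ((G + l) - 18)/((-6*(-1))) = (-18 + G + l)/6 = (-18 + G + l)*(1/6) = -3 + G/6 + l/6)
E(163, h(15, 1)) + 44275 = (-3 + (15*1**2)/6 + (1/6)*163) + 44275 = (-3 + (15*1)/6 + 163/6) + 44275 = (-3 + (1/6)*15 + 163/6) + 44275 = (-3 + 5/2 + 163/6) + 44275 = 80/3 + 44275 = 132905/3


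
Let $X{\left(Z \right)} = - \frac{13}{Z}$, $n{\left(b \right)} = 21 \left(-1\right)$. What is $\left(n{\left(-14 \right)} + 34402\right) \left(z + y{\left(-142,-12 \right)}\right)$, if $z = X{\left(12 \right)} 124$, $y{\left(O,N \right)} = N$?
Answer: $- \frac{15093259}{3} \approx -5.0311 \cdot 10^{6}$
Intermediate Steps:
$n{\left(b \right)} = -21$
$z = - \frac{403}{3}$ ($z = - \frac{13}{12} \cdot 124 = \left(-13\right) \frac{1}{12} \cdot 124 = \left(- \frac{13}{12}\right) 124 = - \frac{403}{3} \approx -134.33$)
$\left(n{\left(-14 \right)} + 34402\right) \left(z + y{\left(-142,-12 \right)}\right) = \left(-21 + 34402\right) \left(- \frac{403}{3} - 12\right) = 34381 \left(- \frac{439}{3}\right) = - \frac{15093259}{3}$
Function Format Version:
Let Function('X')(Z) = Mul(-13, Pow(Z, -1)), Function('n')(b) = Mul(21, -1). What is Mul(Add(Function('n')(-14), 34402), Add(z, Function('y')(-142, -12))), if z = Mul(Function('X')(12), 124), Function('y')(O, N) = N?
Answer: Rational(-15093259, 3) ≈ -5.0311e+6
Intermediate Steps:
Function('n')(b) = -21
z = Rational(-403, 3) (z = Mul(Mul(-13, Pow(12, -1)), 124) = Mul(Mul(-13, Rational(1, 12)), 124) = Mul(Rational(-13, 12), 124) = Rational(-403, 3) ≈ -134.33)
Mul(Add(Function('n')(-14), 34402), Add(z, Function('y')(-142, -12))) = Mul(Add(-21, 34402), Add(Rational(-403, 3), -12)) = Mul(34381, Rational(-439, 3)) = Rational(-15093259, 3)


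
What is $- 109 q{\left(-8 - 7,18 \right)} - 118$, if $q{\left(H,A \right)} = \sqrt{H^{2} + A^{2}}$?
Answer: $-118 - 327 \sqrt{61} \approx -2672.0$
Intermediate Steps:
$q{\left(H,A \right)} = \sqrt{A^{2} + H^{2}}$
$- 109 q{\left(-8 - 7,18 \right)} - 118 = - 109 \sqrt{18^{2} + \left(-8 - 7\right)^{2}} - 118 = - 109 \sqrt{324 + \left(-8 - 7\right)^{2}} - 118 = - 109 \sqrt{324 + \left(-15\right)^{2}} - 118 = - 109 \sqrt{324 + 225} - 118 = - 109 \sqrt{549} - 118 = - 109 \cdot 3 \sqrt{61} - 118 = - 327 \sqrt{61} - 118 = -118 - 327 \sqrt{61}$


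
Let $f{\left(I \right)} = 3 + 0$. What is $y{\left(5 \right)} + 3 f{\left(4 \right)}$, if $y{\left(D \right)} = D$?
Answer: $14$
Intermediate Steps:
$f{\left(I \right)} = 3$
$y{\left(5 \right)} + 3 f{\left(4 \right)} = 5 + 3 \cdot 3 = 5 + 9 = 14$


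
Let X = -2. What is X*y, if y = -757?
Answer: 1514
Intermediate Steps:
X*y = -2*(-757) = 1514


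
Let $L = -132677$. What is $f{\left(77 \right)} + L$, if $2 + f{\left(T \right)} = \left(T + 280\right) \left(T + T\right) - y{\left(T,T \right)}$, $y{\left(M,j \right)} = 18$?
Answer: $-77719$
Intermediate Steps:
$f{\left(T \right)} = -20 + 2 T \left(280 + T\right)$ ($f{\left(T \right)} = -2 + \left(\left(T + 280\right) \left(T + T\right) - 18\right) = -2 + \left(\left(280 + T\right) 2 T - 18\right) = -2 + \left(2 T \left(280 + T\right) - 18\right) = -2 + \left(-18 + 2 T \left(280 + T\right)\right) = -20 + 2 T \left(280 + T\right)$)
$f{\left(77 \right)} + L = \left(-20 + 2 \cdot 77^{2} + 560 \cdot 77\right) - 132677 = \left(-20 + 2 \cdot 5929 + 43120\right) - 132677 = \left(-20 + 11858 + 43120\right) - 132677 = 54958 - 132677 = -77719$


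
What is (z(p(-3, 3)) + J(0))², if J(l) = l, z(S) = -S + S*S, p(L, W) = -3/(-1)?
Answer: 36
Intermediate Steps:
p(L, W) = 3 (p(L, W) = -3*(-1) = 3)
z(S) = S² - S (z(S) = -S + S² = S² - S)
(z(p(-3, 3)) + J(0))² = (3*(-1 + 3) + 0)² = (3*2 + 0)² = (6 + 0)² = 6² = 36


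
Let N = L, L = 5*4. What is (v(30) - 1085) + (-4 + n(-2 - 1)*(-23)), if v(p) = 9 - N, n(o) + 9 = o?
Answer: -824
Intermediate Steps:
n(o) = -9 + o
L = 20
N = 20
v(p) = -11 (v(p) = 9 - 1*20 = 9 - 20 = -11)
(v(30) - 1085) + (-4 + n(-2 - 1)*(-23)) = (-11 - 1085) + (-4 + (-9 + (-2 - 1))*(-23)) = -1096 + (-4 + (-9 - 3)*(-23)) = -1096 + (-4 - 12*(-23)) = -1096 + (-4 + 276) = -1096 + 272 = -824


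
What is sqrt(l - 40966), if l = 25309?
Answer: I*sqrt(15657) ≈ 125.13*I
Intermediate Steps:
sqrt(l - 40966) = sqrt(25309 - 40966) = sqrt(-15657) = I*sqrt(15657)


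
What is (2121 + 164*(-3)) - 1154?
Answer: 475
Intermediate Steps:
(2121 + 164*(-3)) - 1154 = (2121 - 492) - 1154 = 1629 - 1154 = 475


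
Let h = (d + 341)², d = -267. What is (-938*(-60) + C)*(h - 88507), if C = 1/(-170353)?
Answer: -796056959109009/170353 ≈ -4.6730e+9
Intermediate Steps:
C = -1/170353 ≈ -5.8702e-6
h = 5476 (h = (-267 + 341)² = 74² = 5476)
(-938*(-60) + C)*(h - 88507) = (-938*(-60) - 1/170353)*(5476 - 88507) = (56280 - 1/170353)*(-83031) = (9587466839/170353)*(-83031) = -796056959109009/170353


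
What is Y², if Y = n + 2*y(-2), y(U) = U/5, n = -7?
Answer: 1521/25 ≈ 60.840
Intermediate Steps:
y(U) = U/5 (y(U) = U*(⅕) = U/5)
Y = -39/5 (Y = -7 + 2*((⅕)*(-2)) = -7 + 2*(-⅖) = -7 - ⅘ = -39/5 ≈ -7.8000)
Y² = (-39/5)² = 1521/25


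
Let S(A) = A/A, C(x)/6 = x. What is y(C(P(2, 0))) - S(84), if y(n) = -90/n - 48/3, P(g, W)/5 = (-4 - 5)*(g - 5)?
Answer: -154/9 ≈ -17.111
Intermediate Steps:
P(g, W) = 225 - 45*g (P(g, W) = 5*((-4 - 5)*(g - 5)) = 5*(-9*(-5 + g)) = 5*(45 - 9*g) = 225 - 45*g)
C(x) = 6*x
y(n) = -16 - 90/n (y(n) = -90/n - 48*⅓ = -90/n - 16 = -16 - 90/n)
S(A) = 1
y(C(P(2, 0))) - S(84) = (-16 - 90*1/(6*(225 - 45*2))) - 1*1 = (-16 - 90*1/(6*(225 - 90))) - 1 = (-16 - 90/(6*135)) - 1 = (-16 - 90/810) - 1 = (-16 - 90*1/810) - 1 = (-16 - ⅑) - 1 = -145/9 - 1 = -154/9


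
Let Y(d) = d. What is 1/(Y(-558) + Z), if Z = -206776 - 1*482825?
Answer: -1/690159 ≈ -1.4489e-6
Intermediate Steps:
Z = -689601 (Z = -206776 - 482825 = -689601)
1/(Y(-558) + Z) = 1/(-558 - 689601) = 1/(-690159) = -1/690159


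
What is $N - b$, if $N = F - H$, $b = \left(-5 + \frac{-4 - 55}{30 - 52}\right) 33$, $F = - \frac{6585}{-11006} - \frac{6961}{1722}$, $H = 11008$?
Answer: $- \frac{103621345327}{9476166} \approx -10935.0$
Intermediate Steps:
$F = - \frac{16318349}{4738083}$ ($F = \left(-6585\right) \left(- \frac{1}{11006}\right) - \frac{6961}{1722} = \frac{6585}{11006} - \frac{6961}{1722} = - \frac{16318349}{4738083} \approx -3.4441$)
$b = - \frac{153}{2}$ ($b = \left(-5 - \frac{59}{-22}\right) 33 = \left(-5 - - \frac{59}{22}\right) 33 = \left(-5 + \frac{59}{22}\right) 33 = \left(- \frac{51}{22}\right) 33 = - \frac{153}{2} \approx -76.5$)
$N = - \frac{52173136013}{4738083}$ ($N = - \frac{16318349}{4738083} - 11008 = - \frac{52173136013}{4738083} \approx -11011.0$)
$N - b = - \frac{52173136013}{4738083} - - \frac{153}{2} = - \frac{52173136013}{4738083} + \frac{153}{2} = - \frac{103621345327}{9476166}$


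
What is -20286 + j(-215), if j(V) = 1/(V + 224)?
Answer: -182573/9 ≈ -20286.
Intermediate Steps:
j(V) = 1/(224 + V)
-20286 + j(-215) = -20286 + 1/(224 - 215) = -20286 + 1/9 = -20286 + ⅑ = -182573/9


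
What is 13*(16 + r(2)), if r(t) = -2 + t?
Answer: 208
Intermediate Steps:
13*(16 + r(2)) = 13*(16 + (-2 + 2)) = 13*(16 + 0) = 13*16 = 208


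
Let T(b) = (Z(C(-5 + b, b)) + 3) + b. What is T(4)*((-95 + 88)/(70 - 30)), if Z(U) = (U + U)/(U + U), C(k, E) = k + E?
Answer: -7/5 ≈ -1.4000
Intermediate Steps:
C(k, E) = E + k
Z(U) = 1 (Z(U) = (2*U)/((2*U)) = (2*U)*(1/(2*U)) = 1)
T(b) = 4 + b (T(b) = (1 + 3) + b = 4 + b)
T(4)*((-95 + 88)/(70 - 30)) = (4 + 4)*((-95 + 88)/(70 - 30)) = 8*(-7/40) = -7/5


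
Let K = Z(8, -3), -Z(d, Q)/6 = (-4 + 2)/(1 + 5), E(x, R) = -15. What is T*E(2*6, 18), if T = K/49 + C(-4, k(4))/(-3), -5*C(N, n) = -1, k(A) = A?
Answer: 19/49 ≈ 0.38775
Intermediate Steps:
C(N, n) = ⅕ (C(N, n) = -⅕*(-1) = ⅕)
Z(d, Q) = 2 (Z(d, Q) = -6*(-4 + 2)/(1 + 5) = -(-12)/6 = -6*(-⅓) = 2)
K = 2
T = -19/735 (T = 2/49 + (⅕)/(-3) = 2*(1/49) + (⅕)*(-⅓) = 2/49 - 1/15 = -19/735 ≈ -0.025850)
T*E(2*6, 18) = -19/735*(-15) = 19/49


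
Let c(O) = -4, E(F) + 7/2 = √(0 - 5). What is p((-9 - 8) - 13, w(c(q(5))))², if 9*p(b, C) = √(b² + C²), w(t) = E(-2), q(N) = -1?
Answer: 3629/324 - 7*I*√5/81 ≈ 11.201 - 0.19324*I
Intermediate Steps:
E(F) = -7/2 + I*√5 (E(F) = -7/2 + √(0 - 5) = -7/2 + √(-5) = -7/2 + I*√5)
w(t) = -7/2 + I*√5
p(b, C) = √(C² + b²)/9 (p(b, C) = √(b² + C²)/9 = √(C² + b²)/9)
p((-9 - 8) - 13, w(c(q(5))))² = (√((-7/2 + I*√5)² + ((-9 - 8) - 13)²)/9)² = (√((-7/2 + I*√5)² + (-17 - 13)²)/9)² = (√((-7/2 + I*√5)² + (-30)²)/9)² = (√((-7/2 + I*√5)² + 900)/9)² = (√(900 + (-7/2 + I*√5)²)/9)² = 100/9 + (-7/2 + I*√5)²/81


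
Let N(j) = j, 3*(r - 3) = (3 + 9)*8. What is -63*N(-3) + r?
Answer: 224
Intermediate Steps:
r = 35 (r = 3 + ((3 + 9)*8)/3 = 3 + (12*8)/3 = 3 + (⅓)*96 = 3 + 32 = 35)
-63*N(-3) + r = -63*(-3) + 35 = 189 + 35 = 224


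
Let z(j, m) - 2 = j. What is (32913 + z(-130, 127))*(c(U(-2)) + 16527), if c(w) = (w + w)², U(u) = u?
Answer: 542362255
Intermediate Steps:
z(j, m) = 2 + j
c(w) = 4*w² (c(w) = (2*w)² = 4*w²)
(32913 + z(-130, 127))*(c(U(-2)) + 16527) = (32913 + (2 - 130))*(4*(-2)² + 16527) = (32913 - 128)*(4*4 + 16527) = 32785*(16 + 16527) = 32785*16543 = 542362255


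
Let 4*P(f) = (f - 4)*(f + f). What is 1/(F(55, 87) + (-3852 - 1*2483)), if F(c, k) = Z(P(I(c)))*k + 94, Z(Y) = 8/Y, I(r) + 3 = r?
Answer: -52/324503 ≈ -0.00016024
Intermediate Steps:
I(r) = -3 + r
P(f) = f*(-4 + f)/2 (P(f) = ((f - 4)*(f + f))/4 = ((-4 + f)*(2*f))/4 = (2*f*(-4 + f))/4 = f*(-4 + f)/2)
F(c, k) = 94 + 16*k/((-7 + c)*(-3 + c)) (F(c, k) = (8/(((-3 + c)*(-4 + (-3 + c))/2)))*k + 94 = (8/(((-3 + c)*(-7 + c)/2)))*k + 94 = (8/(((-7 + c)*(-3 + c)/2)))*k + 94 = (8*(2/((-7 + c)*(-3 + c))))*k + 94 = (16/((-7 + c)*(-3 + c)))*k + 94 = 16*k/((-7 + c)*(-3 + c)) + 94 = 94 + 16*k/((-7 + c)*(-3 + c)))
1/(F(55, 87) + (-3852 - 1*2483)) = 1/(2*(8*87 + 47*(-7 + 55)*(-3 + 55))/((-7 + 55)*(-3 + 55)) + (-3852 - 1*2483)) = 1/(2*(696 + 47*48*52)/(48*52) + (-3852 - 2483)) = 1/(2*(1/48)*(1/52)*(696 + 117312) - 6335) = 1/(2*(1/48)*(1/52)*118008 - 6335) = 1/(4917/52 - 6335) = 1/(-324503/52) = -52/324503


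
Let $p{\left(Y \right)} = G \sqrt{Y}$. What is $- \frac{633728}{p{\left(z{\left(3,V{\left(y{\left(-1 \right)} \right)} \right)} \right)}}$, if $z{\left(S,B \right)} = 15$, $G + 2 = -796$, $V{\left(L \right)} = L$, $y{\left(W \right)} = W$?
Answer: $\frac{316864 \sqrt{15}}{5985} \approx 205.05$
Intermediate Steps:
$G = -798$ ($G = -2 - 796 = -798$)
$p{\left(Y \right)} = - 798 \sqrt{Y}$
$- \frac{633728}{p{\left(z{\left(3,V{\left(y{\left(-1 \right)} \right)} \right)} \right)}} = - \frac{633728}{\left(-798\right) \sqrt{15}} = - 633728 \left(- \frac{\sqrt{15}}{11970}\right) = \frac{316864 \sqrt{15}}{5985}$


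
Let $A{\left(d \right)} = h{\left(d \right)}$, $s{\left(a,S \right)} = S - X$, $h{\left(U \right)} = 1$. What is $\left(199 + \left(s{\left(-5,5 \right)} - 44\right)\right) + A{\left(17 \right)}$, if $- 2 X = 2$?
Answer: $162$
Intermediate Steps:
$X = -1$ ($X = \left(- \frac{1}{2}\right) 2 = -1$)
$s{\left(a,S \right)} = 1 + S$ ($s{\left(a,S \right)} = S - -1 = S + 1 = 1 + S$)
$A{\left(d \right)} = 1$
$\left(199 + \left(s{\left(-5,5 \right)} - 44\right)\right) + A{\left(17 \right)} = \left(199 + \left(\left(1 + 5\right) - 44\right)\right) + 1 = \left(199 + \left(6 - 44\right)\right) + 1 = \left(199 - 38\right) + 1 = 161 + 1 = 162$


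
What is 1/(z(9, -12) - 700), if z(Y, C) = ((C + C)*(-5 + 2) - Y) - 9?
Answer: -1/646 ≈ -0.0015480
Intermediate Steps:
z(Y, C) = -9 - Y - 6*C (z(Y, C) = ((2*C)*(-3) - Y) - 9 = (-6*C - Y) - 9 = (-Y - 6*C) - 9 = -9 - Y - 6*C)
1/(z(9, -12) - 700) = 1/((-9 - 1*9 - 6*(-12)) - 700) = 1/((-9 - 9 + 72) - 700) = 1/(54 - 700) = 1/(-646) = -1/646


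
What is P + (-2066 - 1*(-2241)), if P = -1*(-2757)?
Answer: 2932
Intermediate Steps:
P = 2757
P + (-2066 - 1*(-2241)) = 2757 + (-2066 - 1*(-2241)) = 2757 + (-2066 + 2241) = 2757 + 175 = 2932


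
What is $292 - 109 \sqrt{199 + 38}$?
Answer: $292 - 109 \sqrt{237} \approx -1386.0$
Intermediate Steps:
$292 - 109 \sqrt{199 + 38} = 292 - 109 \sqrt{237}$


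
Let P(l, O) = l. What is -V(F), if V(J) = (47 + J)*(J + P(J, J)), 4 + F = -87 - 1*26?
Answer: -16380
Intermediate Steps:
F = -117 (F = -4 + (-87 - 1*26) = -4 + (-87 - 26) = -4 - 113 = -117)
V(J) = 2*J*(47 + J) (V(J) = (47 + J)*(J + J) = (47 + J)*(2*J) = 2*J*(47 + J))
-V(F) = -2*(-117)*(47 - 117) = -2*(-117)*(-70) = -1*16380 = -16380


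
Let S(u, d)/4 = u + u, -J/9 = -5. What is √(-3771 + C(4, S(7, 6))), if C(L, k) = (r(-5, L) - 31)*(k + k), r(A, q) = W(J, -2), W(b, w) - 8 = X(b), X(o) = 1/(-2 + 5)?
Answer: I*√56787/3 ≈ 79.433*I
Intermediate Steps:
J = 45 (J = -9*(-5) = 45)
X(o) = ⅓ (X(o) = 1/3 = ⅓)
W(b, w) = 25/3 (W(b, w) = 8 + ⅓ = 25/3)
S(u, d) = 8*u (S(u, d) = 4*(u + u) = 4*(2*u) = 8*u)
r(A, q) = 25/3
C(L, k) = -136*k/3 (C(L, k) = (25/3 - 31)*(k + k) = -136*k/3)
√(-3771 + C(4, S(7, 6))) = √(-3771 - 1088*7/3) = √(-3771 - 136/3*56) = √(-3771 - 7616/3) = √(-18929/3) = I*√56787/3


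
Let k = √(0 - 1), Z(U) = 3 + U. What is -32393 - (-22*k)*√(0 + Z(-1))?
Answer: -32393 + 22*I*√2 ≈ -32393.0 + 31.113*I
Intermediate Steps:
k = I (k = √(-1) = I ≈ 1.0*I)
-32393 - (-22*k)*√(0 + Z(-1)) = -32393 - (-22*I)*√(0 + (3 - 1)) = -32393 - (-22*I)*√(0 + 2) = -32393 - (-22*I)*√2 = -32393 - (-22)*I*√2 = -32393 + 22*I*√2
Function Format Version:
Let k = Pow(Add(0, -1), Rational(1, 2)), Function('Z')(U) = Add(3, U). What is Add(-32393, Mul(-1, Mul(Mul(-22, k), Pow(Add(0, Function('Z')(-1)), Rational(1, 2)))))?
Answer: Add(-32393, Mul(22, I, Pow(2, Rational(1, 2)))) ≈ Add(-32393., Mul(31.113, I))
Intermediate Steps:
k = I (k = Pow(-1, Rational(1, 2)) = I ≈ Mul(1.0000, I))
Add(-32393, Mul(-1, Mul(Mul(-22, k), Pow(Add(0, Function('Z')(-1)), Rational(1, 2))))) = Add(-32393, Mul(-1, Mul(Mul(-22, I), Pow(Add(0, Add(3, -1)), Rational(1, 2))))) = Add(-32393, Mul(-1, Mul(Mul(-22, I), Pow(Add(0, 2), Rational(1, 2))))) = Add(-32393, Mul(-1, Mul(Mul(-22, I), Pow(2, Rational(1, 2))))) = Add(-32393, Mul(-1, Mul(-22, I, Pow(2, Rational(1, 2))))) = Add(-32393, Mul(22, I, Pow(2, Rational(1, 2))))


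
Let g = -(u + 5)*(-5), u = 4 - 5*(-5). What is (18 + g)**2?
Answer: 35344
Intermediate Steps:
u = 29 (u = 4 + 25 = 29)
g = 170 (g = -(29 + 5)*(-5) = -1*34*(-5) = -34*(-5) = 170)
(18 + g)**2 = (18 + 170)**2 = 188**2 = 35344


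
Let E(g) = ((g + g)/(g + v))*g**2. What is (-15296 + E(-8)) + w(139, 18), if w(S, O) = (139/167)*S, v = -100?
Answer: -68405245/4509 ≈ -15171.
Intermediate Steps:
w(S, O) = 139*S/167 (w(S, O) = (139*(1/167))*S = 139*S/167)
E(g) = 2*g**3/(-100 + g) (E(g) = ((g + g)/(g - 100))*g**2 = ((2*g)/(-100 + g))*g**2 = (2*g/(-100 + g))*g**2 = 2*g**3/(-100 + g))
(-15296 + E(-8)) + w(139, 18) = (-15296 + 2*(-8)**3/(-100 - 8)) + (139/167)*139 = (-15296 + 2*(-512)/(-108)) + 19321/167 = (-15296 + 2*(-512)*(-1/108)) + 19321/167 = (-15296 + 256/27) + 19321/167 = -412736/27 + 19321/167 = -68405245/4509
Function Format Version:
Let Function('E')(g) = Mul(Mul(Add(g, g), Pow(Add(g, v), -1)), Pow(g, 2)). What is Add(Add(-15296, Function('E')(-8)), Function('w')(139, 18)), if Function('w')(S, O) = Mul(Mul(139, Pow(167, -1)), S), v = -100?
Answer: Rational(-68405245, 4509) ≈ -15171.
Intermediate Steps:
Function('w')(S, O) = Mul(Rational(139, 167), S) (Function('w')(S, O) = Mul(Mul(139, Rational(1, 167)), S) = Mul(Rational(139, 167), S))
Function('E')(g) = Mul(2, Pow(g, 3), Pow(Add(-100, g), -1)) (Function('E')(g) = Mul(Mul(Add(g, g), Pow(Add(g, -100), -1)), Pow(g, 2)) = Mul(Mul(Mul(2, g), Pow(Add(-100, g), -1)), Pow(g, 2)) = Mul(Mul(2, g, Pow(Add(-100, g), -1)), Pow(g, 2)) = Mul(2, Pow(g, 3), Pow(Add(-100, g), -1)))
Add(Add(-15296, Function('E')(-8)), Function('w')(139, 18)) = Add(Add(-15296, Mul(2, Pow(-8, 3), Pow(Add(-100, -8), -1))), Mul(Rational(139, 167), 139)) = Add(Add(-15296, Mul(2, -512, Pow(-108, -1))), Rational(19321, 167)) = Add(Add(-15296, Mul(2, -512, Rational(-1, 108))), Rational(19321, 167)) = Add(Add(-15296, Rational(256, 27)), Rational(19321, 167)) = Add(Rational(-412736, 27), Rational(19321, 167)) = Rational(-68405245, 4509)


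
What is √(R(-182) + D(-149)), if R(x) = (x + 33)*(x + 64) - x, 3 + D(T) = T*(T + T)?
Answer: 3*√6907 ≈ 249.33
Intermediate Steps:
D(T) = -3 + 2*T² (D(T) = -3 + T*(T + T) = -3 + T*(2*T) = -3 + 2*T²)
R(x) = -x + (33 + x)*(64 + x) (R(x) = (33 + x)*(64 + x) - x = -x + (33 + x)*(64 + x))
√(R(-182) + D(-149)) = √((2112 + (-182)² + 96*(-182)) + (-3 + 2*(-149)²)) = √((2112 + 33124 - 17472) + (-3 + 2*22201)) = √(17764 + (-3 + 44402)) = √(17764 + 44399) = √62163 = 3*√6907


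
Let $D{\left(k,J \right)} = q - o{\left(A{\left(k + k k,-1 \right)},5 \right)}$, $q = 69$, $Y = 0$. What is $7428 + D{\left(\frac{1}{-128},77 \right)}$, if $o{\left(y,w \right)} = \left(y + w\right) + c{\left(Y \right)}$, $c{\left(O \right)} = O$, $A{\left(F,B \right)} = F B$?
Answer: $\frac{122748801}{16384} \approx 7492.0$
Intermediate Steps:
$A{\left(F,B \right)} = B F$
$o{\left(y,w \right)} = w + y$ ($o{\left(y,w \right)} = \left(y + w\right) + 0 = \left(w + y\right) + 0 = w + y$)
$D{\left(k,J \right)} = 64 + k + k^{2}$ ($D{\left(k,J \right)} = 69 - \left(5 - \left(k + k k\right)\right) = 69 - \left(5 - \left(k + k^{2}\right)\right) = 69 - \left(5 - k - k^{2}\right) = 69 + \left(-5 + k + k^{2}\right) = 64 + k + k^{2}$)
$7428 + D{\left(\frac{1}{-128},77 \right)} = 7428 + \left(64 + \frac{1 + \frac{1}{-128}}{-128}\right) = 7428 + \left(64 - \frac{1 - \frac{1}{128}}{128}\right) = 7428 + \left(64 - \frac{127}{16384}\right) = 7428 + \frac{1048449}{16384} = \frac{122748801}{16384}$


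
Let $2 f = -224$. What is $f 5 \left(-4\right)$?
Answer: $2240$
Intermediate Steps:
$f = -112$ ($f = \frac{1}{2} \left(-224\right) = -112$)
$f 5 \left(-4\right) = - 112 \cdot 5 \left(-4\right) = \left(-112\right) \left(-20\right) = 2240$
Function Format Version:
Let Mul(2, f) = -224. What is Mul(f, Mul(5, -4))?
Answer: 2240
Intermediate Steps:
f = -112 (f = Mul(Rational(1, 2), -224) = -112)
Mul(f, Mul(5, -4)) = Mul(-112, Mul(5, -4)) = Mul(-112, -20) = 2240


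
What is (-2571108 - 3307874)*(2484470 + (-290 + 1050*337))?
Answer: -16684727285460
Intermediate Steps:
(-2571108 - 3307874)*(2484470 + (-290 + 1050*337)) = -5878982*(2484470 + (-290 + 353850)) = -5878982*(2484470 + 353560) = -5878982*2838030 = -16684727285460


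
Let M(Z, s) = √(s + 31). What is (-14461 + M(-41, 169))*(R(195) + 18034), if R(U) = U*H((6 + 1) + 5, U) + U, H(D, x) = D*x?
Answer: -6862163869 + 4745290*√2 ≈ -6.8555e+9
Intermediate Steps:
M(Z, s) = √(31 + s)
R(U) = U + 12*U² (R(U) = U*(((6 + 1) + 5)*U) + U = U*((7 + 5)*U) + U = U*(12*U) + U = 12*U² + U = U + 12*U²)
(-14461 + M(-41, 169))*(R(195) + 18034) = (-14461 + √(31 + 169))*(195*(1 + 12*195) + 18034) = (-14461 + √200)*(195*(1 + 2340) + 18034) = (-14461 + 10*√2)*(195*2341 + 18034) = (-14461 + 10*√2)*(456495 + 18034) = (-14461 + 10*√2)*474529 = -6862163869 + 4745290*√2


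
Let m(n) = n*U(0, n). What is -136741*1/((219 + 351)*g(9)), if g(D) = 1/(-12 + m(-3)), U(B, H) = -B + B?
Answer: 273482/95 ≈ 2878.8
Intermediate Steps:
U(B, H) = 0
m(n) = 0 (m(n) = n*0 = 0)
g(D) = -1/12 (g(D) = 1/(-12 + 0) = 1/(-12) = -1/12)
-136741*1/((219 + 351)*g(9)) = -136741*(-12/(219 + 351)) = -136741/((-1/12*570)) = -136741/(-95/2) = -136741*(-2/95) = 273482/95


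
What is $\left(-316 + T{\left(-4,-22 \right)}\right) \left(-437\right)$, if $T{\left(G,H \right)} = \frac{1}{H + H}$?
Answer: $\frac{6076485}{44} \approx 1.381 \cdot 10^{5}$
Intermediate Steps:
$T{\left(G,H \right)} = \frac{1}{2 H}$
$\left(-316 + T{\left(-4,-22 \right)}\right) \left(-437\right) = \left(-316 + \frac{1}{2 \left(-22\right)}\right) \left(-437\right) = \left(-316 + \frac{1}{2} \left(- \frac{1}{22}\right)\right) \left(-437\right) = \left(-316 - \frac{1}{44}\right) \left(-437\right) = \left(- \frac{13905}{44}\right) \left(-437\right) = \frac{6076485}{44}$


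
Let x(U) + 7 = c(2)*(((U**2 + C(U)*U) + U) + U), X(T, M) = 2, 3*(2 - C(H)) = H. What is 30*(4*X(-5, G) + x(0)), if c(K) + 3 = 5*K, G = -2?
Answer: 30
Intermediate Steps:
C(H) = 2 - H/3
c(K) = -3 + 5*K
x(U) = -7 + 7*U**2 + 14*U + 7*U*(2 - U/3) (x(U) = -7 + (-3 + 5*2)*(((U**2 + (2 - U/3)*U) + U) + U) = -7 + (-3 + 10)*(((U**2 + U*(2 - U/3)) + U) + U) = -7 + 7*((U + U**2 + U*(2 - U/3)) + U) = -7 + 7*(U**2 + 2*U + U*(2 - U/3)) = -7 + (7*U**2 + 14*U + 7*U*(2 - U/3)) = -7 + 7*U**2 + 14*U + 7*U*(2 - U/3))
30*(4*X(-5, G) + x(0)) = 30*(4*2 + (-7 + 28*0 + (14/3)*0**2)) = 30*(8 + (-7 + 0 + (14/3)*0)) = 30*(8 + (-7 + 0 + 0)) = 30*(8 - 7) = 30*1 = 30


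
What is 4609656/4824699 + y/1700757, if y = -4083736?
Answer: -3954297428624/2735213532381 ≈ -1.4457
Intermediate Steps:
4609656/4824699 + y/1700757 = 4609656/4824699 - 4083736/1700757 = 4609656*(1/4824699) - 4083736*1/1700757 = 1536552/1608233 - 4083736/1700757 = -3954297428624/2735213532381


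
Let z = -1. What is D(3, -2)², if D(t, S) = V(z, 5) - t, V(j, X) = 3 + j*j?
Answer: 1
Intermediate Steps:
V(j, X) = 3 + j²
D(t, S) = 4 - t (D(t, S) = (3 + (-1)²) - t = (3 + 1) - t = 4 - t)
D(3, -2)² = (4 - 1*3)² = (4 - 3)² = 1² = 1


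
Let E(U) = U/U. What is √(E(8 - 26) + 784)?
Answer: √785 ≈ 28.018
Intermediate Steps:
E(U) = 1
√(E(8 - 26) + 784) = √(1 + 784) = √785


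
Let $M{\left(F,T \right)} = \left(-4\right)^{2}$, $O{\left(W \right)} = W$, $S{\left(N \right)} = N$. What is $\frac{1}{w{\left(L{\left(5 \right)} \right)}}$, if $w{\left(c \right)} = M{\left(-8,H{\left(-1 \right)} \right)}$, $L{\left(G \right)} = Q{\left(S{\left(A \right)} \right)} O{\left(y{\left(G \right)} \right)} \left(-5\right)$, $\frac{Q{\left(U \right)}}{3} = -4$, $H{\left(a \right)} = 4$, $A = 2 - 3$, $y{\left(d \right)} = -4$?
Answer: $\frac{1}{16} \approx 0.0625$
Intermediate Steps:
$A = -1$
$Q{\left(U \right)} = -12$ ($Q{\left(U \right)} = 3 \left(-4\right) = -12$)
$L{\left(G \right)} = -240$ ($L{\left(G \right)} = \left(-12\right) \left(-4\right) \left(-5\right) = 48 \left(-5\right) = -240$)
$M{\left(F,T \right)} = 16$
$w{\left(c \right)} = 16$
$\frac{1}{w{\left(L{\left(5 \right)} \right)}} = \frac{1}{16}$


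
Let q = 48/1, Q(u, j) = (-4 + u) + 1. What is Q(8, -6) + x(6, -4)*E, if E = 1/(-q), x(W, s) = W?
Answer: 39/8 ≈ 4.8750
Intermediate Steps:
Q(u, j) = -3 + u
q = 48 (q = 48*1 = 48)
E = -1/48 (E = 1/(-1*48) = 1/(-48) = -1/48 ≈ -0.020833)
Q(8, -6) + x(6, -4)*E = (-3 + 8) + 6*(-1/48) = 5 - ⅛ = 39/8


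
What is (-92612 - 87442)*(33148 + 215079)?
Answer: -44694264258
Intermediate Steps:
(-92612 - 87442)*(33148 + 215079) = -180054*248227 = -44694264258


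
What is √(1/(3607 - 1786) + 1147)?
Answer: 4*√237718803/1821 ≈ 33.867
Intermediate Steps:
√(1/(3607 - 1786) + 1147) = √(1/1821 + 1147) = √(2088688/1821) = 4*√237718803/1821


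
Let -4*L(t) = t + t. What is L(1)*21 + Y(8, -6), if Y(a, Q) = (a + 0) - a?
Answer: -21/2 ≈ -10.500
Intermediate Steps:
L(t) = -t/2 (L(t) = -(t + t)/4 = -t/2)
Y(a, Q) = 0 (Y(a, Q) = a - a = 0)
L(1)*21 + Y(8, -6) = -½*1*21 + 0 = -½*21 + 0 = -21/2 + 0 = -21/2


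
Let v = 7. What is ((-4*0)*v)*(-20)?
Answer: 0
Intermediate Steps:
((-4*0)*v)*(-20) = (-4*0*7)*(-20) = (0*7)*(-20) = 0*(-20) = 0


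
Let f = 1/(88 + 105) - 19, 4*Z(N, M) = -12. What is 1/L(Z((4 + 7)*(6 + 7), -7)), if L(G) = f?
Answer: -193/3666 ≈ -0.052646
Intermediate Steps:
Z(N, M) = -3 (Z(N, M) = (¼)*(-12) = -3)
f = -3666/193 (f = 1/193 - 19 = -3666/193 ≈ -18.995)
L(G) = -3666/193
1/L(Z((4 + 7)*(6 + 7), -7)) = 1/(-3666/193) = -193/3666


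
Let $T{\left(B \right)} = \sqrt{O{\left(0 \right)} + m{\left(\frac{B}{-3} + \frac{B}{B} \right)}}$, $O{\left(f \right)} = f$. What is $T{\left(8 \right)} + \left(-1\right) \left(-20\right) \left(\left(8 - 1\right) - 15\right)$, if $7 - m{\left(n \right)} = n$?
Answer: $-160 + \frac{\sqrt{78}}{3} \approx -157.06$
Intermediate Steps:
$m{\left(n \right)} = 7 - n$
$T{\left(B \right)} = \sqrt{6 + \frac{B}{3}}$ ($T{\left(B \right)} = \sqrt{0 - \left(-7 + \frac{B}{-3} + \frac{B}{B}\right)} = \sqrt{0 - \left(-6 + B \left(- \frac{1}{3}\right)\right)} = \sqrt{0 - \left(-6 - \frac{B}{3}\right)} = \sqrt{0 + \left(7 + \left(-1 + \frac{B}{3}\right)\right)} = \sqrt{0 + \left(6 + \frac{B}{3}\right)} = \sqrt{6 + \frac{B}{3}}$)
$T{\left(8 \right)} + \left(-1\right) \left(-20\right) \left(\left(8 - 1\right) - 15\right) = \frac{\sqrt{54 + 3 \cdot 8}}{3} + \left(-1\right) \left(-20\right) \left(\left(8 - 1\right) - 15\right) = \frac{\sqrt{54 + 24}}{3} + 20 \left(7 - 15\right) = \frac{\sqrt{78}}{3} + 20 \left(-8\right) = \frac{\sqrt{78}}{3} - 160 = -160 + \frac{\sqrt{78}}{3}$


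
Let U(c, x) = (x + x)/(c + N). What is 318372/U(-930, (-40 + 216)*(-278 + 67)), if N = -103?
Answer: 82219569/18568 ≈ 4428.0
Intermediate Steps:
U(c, x) = 2*x/(-103 + c) (U(c, x) = (x + x)/(c - 103) = (2*x)/(-103 + c) = 2*x/(-103 + c))
318372/U(-930, (-40 + 216)*(-278 + 67)) = 318372/((2*((-40 + 216)*(-278 + 67))/(-103 - 930))) = 318372/((2*(176*(-211))/(-1033))) = 318372/((2*(-37136)*(-1/1033))) = 318372/(74272/1033) = 318372*(1033/74272) = 82219569/18568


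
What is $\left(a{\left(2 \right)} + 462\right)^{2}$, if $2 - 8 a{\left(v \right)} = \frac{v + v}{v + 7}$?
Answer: $\frac{276856321}{1296} \approx 2.1362 \cdot 10^{5}$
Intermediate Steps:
$a{\left(v \right)} = \frac{1}{4} - \frac{v}{4 \left(7 + v\right)}$ ($a{\left(v \right)} = \frac{1}{4} - \frac{\left(v + v\right) \frac{1}{v + 7}}{8} = \frac{1}{4} - \frac{2 v \frac{1}{7 + v}}{8} = \frac{1}{4} - \frac{v}{4 \left(7 + v\right)}$)
$\left(a{\left(2 \right)} + 462\right)^{2} = \left(\frac{7}{4 \left(7 + 2\right)} + 462\right)^{2} = \left(\frac{7}{4 \cdot 9} + 462\right)^{2} = \left(\frac{7}{4} \cdot \frac{1}{9} + 462\right)^{2} = \left(\frac{7}{36} + 462\right)^{2} = \left(\frac{16639}{36}\right)^{2} = \frac{276856321}{1296}$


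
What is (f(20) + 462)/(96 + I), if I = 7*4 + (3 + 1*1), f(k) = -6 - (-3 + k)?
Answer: 439/128 ≈ 3.4297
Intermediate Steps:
f(k) = -3 - k (f(k) = -6 + (3 - k) = -3 - k)
I = 32 (I = 28 + (3 + 1) = 28 + 4 = 32)
(f(20) + 462)/(96 + I) = ((-3 - 1*20) + 462)/(96 + 32) = ((-3 - 20) + 462)/128 = (-23 + 462)*(1/128) = 439*(1/128) = 439/128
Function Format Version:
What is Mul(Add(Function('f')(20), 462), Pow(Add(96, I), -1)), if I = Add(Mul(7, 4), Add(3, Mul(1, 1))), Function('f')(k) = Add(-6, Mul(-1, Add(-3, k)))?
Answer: Rational(439, 128) ≈ 3.4297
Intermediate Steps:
Function('f')(k) = Add(-3, Mul(-1, k)) (Function('f')(k) = Add(-6, Add(3, Mul(-1, k))) = Add(-3, Mul(-1, k)))
I = 32 (I = Add(28, Add(3, 1)) = Add(28, 4) = 32)
Mul(Add(Function('f')(20), 462), Pow(Add(96, I), -1)) = Mul(Add(Add(-3, Mul(-1, 20)), 462), Pow(Add(96, 32), -1)) = Mul(Add(Add(-3, -20), 462), Pow(128, -1)) = Mul(Add(-23, 462), Rational(1, 128)) = Mul(439, Rational(1, 128)) = Rational(439, 128)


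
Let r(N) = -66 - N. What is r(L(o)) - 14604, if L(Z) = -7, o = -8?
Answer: -14663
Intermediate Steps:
r(L(o)) - 14604 = (-66 - 1*(-7)) - 14604 = (-66 + 7) - 14604 = -59 - 14604 = -14663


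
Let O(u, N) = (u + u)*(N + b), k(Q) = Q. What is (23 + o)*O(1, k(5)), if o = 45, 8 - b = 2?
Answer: 1496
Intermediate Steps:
b = 6 (b = 8 - 1*2 = 8 - 2 = 6)
O(u, N) = 2*u*(6 + N) (O(u, N) = (u + u)*(N + 6) = (2*u)*(6 + N) = 2*u*(6 + N))
(23 + o)*O(1, k(5)) = (23 + 45)*(2*1*(6 + 5)) = 68*(2*1*11) = 68*22 = 1496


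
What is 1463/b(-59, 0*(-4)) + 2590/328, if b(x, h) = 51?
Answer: 305977/8364 ≈ 36.583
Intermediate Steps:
1463/b(-59, 0*(-4)) + 2590/328 = 1463/51 + 2590/328 = 1463*(1/51) + 2590*(1/328) = 1463/51 + 1295/164 = 305977/8364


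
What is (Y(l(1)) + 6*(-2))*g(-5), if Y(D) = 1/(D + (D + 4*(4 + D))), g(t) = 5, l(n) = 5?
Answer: -2755/46 ≈ -59.891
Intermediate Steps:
Y(D) = 1/(16 + 6*D) (Y(D) = 1/(D + (D + (16 + 4*D))) = 1/(D + (16 + 5*D)) = 1/(16 + 6*D))
(Y(l(1)) + 6*(-2))*g(-5) = (1/(2*(8 + 3*5)) + 6*(-2))*5 = (1/(2*(8 + 15)) - 12)*5 = ((½)/23 - 12)*5 = ((½)*(1/23) - 12)*5 = (1/46 - 12)*5 = -551/46*5 = -2755/46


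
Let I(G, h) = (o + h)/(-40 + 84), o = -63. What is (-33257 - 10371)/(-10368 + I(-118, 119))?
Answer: 239954/57017 ≈ 4.2085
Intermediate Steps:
I(G, h) = -63/44 + h/44 (I(G, h) = (-63 + h)/(-40 + 84) = (-63 + h)/44 = (-63 + h)*(1/44) = -63/44 + h/44)
(-33257 - 10371)/(-10368 + I(-118, 119)) = (-33257 - 10371)/(-10368 + (-63/44 + (1/44)*119)) = -43628/(-10368 + (-63/44 + 119/44)) = -43628/(-10368 + 14/11) = -43628/(-114034/11) = -43628*(-11/114034) = 239954/57017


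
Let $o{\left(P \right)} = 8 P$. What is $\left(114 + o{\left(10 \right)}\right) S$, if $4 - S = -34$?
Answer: $7372$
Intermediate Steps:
$S = 38$ ($S = 4 - -34 = 4 + 34 = 38$)
$\left(114 + o{\left(10 \right)}\right) S = \left(114 + 8 \cdot 10\right) 38 = \left(114 + 80\right) 38 = 194 \cdot 38 = 7372$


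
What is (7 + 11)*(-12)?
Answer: -216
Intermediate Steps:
(7 + 11)*(-12) = 18*(-12) = -216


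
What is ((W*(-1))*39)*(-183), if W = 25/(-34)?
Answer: -178425/34 ≈ -5247.8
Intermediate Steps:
W = -25/34 (W = 25*(-1/34) = -25/34 ≈ -0.73529)
((W*(-1))*39)*(-183) = (-25/34*(-1)*39)*(-183) = ((25/34)*39)*(-183) = (975/34)*(-183) = -178425/34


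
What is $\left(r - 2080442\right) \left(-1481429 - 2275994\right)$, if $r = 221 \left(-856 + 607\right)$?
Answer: $8023867851233$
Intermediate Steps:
$r = -55029$ ($r = 221 \left(-249\right) = -55029$)
$\left(r - 2080442\right) \left(-1481429 - 2275994\right) = \left(-55029 - 2080442\right) \left(-1481429 - 2275994\right) = \left(-2135471\right) \left(-3757423\right) = 8023867851233$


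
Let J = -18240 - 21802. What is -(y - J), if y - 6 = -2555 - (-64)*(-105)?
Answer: -30773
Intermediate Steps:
J = -40042
y = -9269 (y = 6 + (-2555 - (-64)*(-105)) = 6 + (-2555 - 1*6720) = 6 + (-2555 - 6720) = 6 - 9275 = -9269)
-(y - J) = -(-9269 - 1*(-40042)) = -(-9269 + 40042) = -1*30773 = -30773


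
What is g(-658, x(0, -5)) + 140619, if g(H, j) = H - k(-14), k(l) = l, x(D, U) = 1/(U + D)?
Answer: 139975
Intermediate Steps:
x(D, U) = 1/(D + U)
g(H, j) = 14 + H (g(H, j) = H - 1*(-14) = H + 14 = 14 + H)
g(-658, x(0, -5)) + 140619 = (14 - 658) + 140619 = -644 + 140619 = 139975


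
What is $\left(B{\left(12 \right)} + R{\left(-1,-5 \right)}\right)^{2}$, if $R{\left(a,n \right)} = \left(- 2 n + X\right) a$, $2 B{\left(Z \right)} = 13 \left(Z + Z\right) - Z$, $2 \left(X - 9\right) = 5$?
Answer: $\frac{66049}{4} \approx 16512.0$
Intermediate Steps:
$X = \frac{23}{2}$ ($X = 9 + \frac{1}{2} \cdot 5 = 9 + \frac{5}{2} = \frac{23}{2} \approx 11.5$)
$B{\left(Z \right)} = \frac{25 Z}{2}$ ($B{\left(Z \right)} = \frac{13 \left(Z + Z\right) - Z}{2} = \frac{13 \cdot 2 Z - Z}{2} = \frac{26 Z - Z}{2} = \frac{25 Z}{2}$)
$R{\left(a,n \right)} = a \left(\frac{23}{2} - 2 n\right)$ ($R{\left(a,n \right)} = \left(- 2 n + \frac{23}{2}\right) a = \left(\frac{23}{2} - 2 n\right) a = a \left(\frac{23}{2} - 2 n\right)$)
$\left(B{\left(12 \right)} + R{\left(-1,-5 \right)}\right)^{2} = \left(\frac{25}{2} \cdot 12 + \frac{1}{2} \left(-1\right) \left(23 - -20\right)\right)^{2} = \left(150 + \frac{1}{2} \left(-1\right) \left(23 + 20\right)\right)^{2} = \left(150 + \frac{1}{2} \left(-1\right) 43\right)^{2} = \left(150 - \frac{43}{2}\right)^{2} = \left(\frac{257}{2}\right)^{2} = \frac{66049}{4}$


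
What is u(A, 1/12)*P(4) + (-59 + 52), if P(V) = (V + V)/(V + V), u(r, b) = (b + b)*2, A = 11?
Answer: -20/3 ≈ -6.6667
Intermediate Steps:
u(r, b) = 4*b (u(r, b) = (2*b)*2 = 4*b)
P(V) = 1 (P(V) = (2*V)/((2*V)) = (2*V)*(1/(2*V)) = 1)
u(A, 1/12)*P(4) + (-59 + 52) = (4/12)*1 + (-59 + 52) = (4*(1/12))*1 - 7 = (⅓)*1 - 7 = ⅓ - 7 = -20/3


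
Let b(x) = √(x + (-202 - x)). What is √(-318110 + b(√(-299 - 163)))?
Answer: √(-318110 + I*√202) ≈ 0.01 + 564.01*I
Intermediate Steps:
b(x) = I*√202 (b(x) = √(-202) = I*√202)
√(-318110 + b(√(-299 - 163))) = √(-318110 + I*√202)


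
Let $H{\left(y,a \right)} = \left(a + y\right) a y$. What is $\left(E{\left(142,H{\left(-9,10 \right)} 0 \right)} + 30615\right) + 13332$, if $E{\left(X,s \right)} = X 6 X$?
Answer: $164931$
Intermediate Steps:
$H{\left(y,a \right)} = a y \left(a + y\right)$
$E{\left(X,s \right)} = 6 X^{2}$ ($E{\left(X,s \right)} = 6 X X = 6 X^{2}$)
$\left(E{\left(142,H{\left(-9,10 \right)} 0 \right)} + 30615\right) + 13332 = \left(6 \cdot 142^{2} + 30615\right) + 13332 = \left(6 \cdot 20164 + 30615\right) + 13332 = \left(120984 + 30615\right) + 13332 = 151599 + 13332 = 164931$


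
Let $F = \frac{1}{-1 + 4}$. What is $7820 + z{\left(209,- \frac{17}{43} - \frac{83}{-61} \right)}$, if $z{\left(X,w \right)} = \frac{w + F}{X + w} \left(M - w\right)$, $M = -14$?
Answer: $\frac{33889642656994}{4333765191} \approx 7819.9$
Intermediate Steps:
$F = \frac{1}{3} \approx 0.33333$
$z{\left(X,w \right)} = \frac{\left(-14 - w\right) \left(\frac{1}{3} + w\right)}{X + w}$ ($z{\left(X,w \right)} = \frac{w + \frac{1}{3}}{X + w} \left(-14 - w\right) = \frac{\frac{1}{3} + w}{X + w} \left(-14 - w\right) = \frac{\left(-14 - w\right) \left(\frac{1}{3} + w\right)}{X + w}$)
$7820 + z{\left(209,- \frac{17}{43} - \frac{83}{-61} \right)} = 7820 + \frac{- \frac{14}{3} - \left(- \frac{17}{43} - \frac{83}{-61}\right)^{2} - \frac{43 \left(- \frac{17}{43} - \frac{83}{-61}\right)}{3}}{209 - \left(- \frac{83}{61} + \frac{17}{43}\right)} = 7820 + \frac{- \frac{14}{3} - \left(\left(-17\right) \frac{1}{43} - - \frac{83}{61}\right)^{2} - \frac{43 \left(\left(-17\right) \frac{1}{43} - - \frac{83}{61}\right)}{3}}{209 - - \frac{2532}{2623}} = 7820 + \frac{- \frac{14}{3} - \left(- \frac{17}{43} + \frac{83}{61}\right)^{2} - \frac{43 \left(- \frac{17}{43} + \frac{83}{61}\right)}{3}}{209 + \left(- \frac{17}{43} + \frac{83}{61}\right)} = 7820 + \frac{- \frac{14}{3} - \left(\frac{2532}{2623}\right)^{2} - \frac{844}{61}}{209 + \frac{2532}{2623}} = 7820 + \frac{- \frac{14}{3} - \frac{6411024}{6880129} - \frac{844}{61}}{\frac{550739}{2623}} = 7820 + \frac{2623 \left(- \frac{14}{3} - \frac{6411024}{6880129} - \frac{844}{61}\right)}{550739} = 7820 + \frac{2623}{550739} \left(- \frac{401136626}{20640387}\right) = 7820 - \frac{401136626}{4333765191} = \frac{33889642656994}{4333765191}$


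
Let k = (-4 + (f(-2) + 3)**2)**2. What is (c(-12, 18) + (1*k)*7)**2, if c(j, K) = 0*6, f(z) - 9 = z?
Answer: 4161798144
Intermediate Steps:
f(z) = 9 + z
c(j, K) = 0
k = 9216 (k = (-4 + ((9 - 2) + 3)**2)**2 = (-4 + (7 + 3)**2)**2 = (-4 + 10**2)**2 = (-4 + 100)**2 = 96**2 = 9216)
(c(-12, 18) + (1*k)*7)**2 = (0 + (1*9216)*7)**2 = (0 + 9216*7)**2 = (0 + 64512)**2 = 64512**2 = 4161798144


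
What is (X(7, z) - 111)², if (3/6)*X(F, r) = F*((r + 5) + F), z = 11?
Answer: 44521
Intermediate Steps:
X(F, r) = 2*F*(5 + F + r) (X(F, r) = 2*(F*((r + 5) + F)) = 2*(F*((5 + r) + F)) = 2*(F*(5 + F + r)) = 2*F*(5 + F + r))
(X(7, z) - 111)² = (2*7*(5 + 7 + 11) - 111)² = (2*7*23 - 111)² = (322 - 111)² = 211² = 44521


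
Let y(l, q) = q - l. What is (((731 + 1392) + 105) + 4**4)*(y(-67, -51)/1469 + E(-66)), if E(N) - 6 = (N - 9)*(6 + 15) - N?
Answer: -5484401244/1469 ≈ -3.7334e+6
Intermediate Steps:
E(N) = -183 + 20*N (E(N) = 6 + ((N - 9)*(6 + 15) - N) = 6 + ((-9 + N)*21 - N) = 6 + ((-189 + 21*N) - N) = 6 + (-189 + 20*N) = -183 + 20*N)
(((731 + 1392) + 105) + 4**4)*(y(-67, -51)/1469 + E(-66)) = (((731 + 1392) + 105) + 4**4)*((-51 - 1*(-67))/1469 + (-183 + 20*(-66))) = ((2123 + 105) + 256)*((-51 + 67)*(1/1469) + (-183 - 1320)) = (2228 + 256)*(16*(1/1469) - 1503) = 2484*(16/1469 - 1503) = 2484*(-2207891/1469) = -5484401244/1469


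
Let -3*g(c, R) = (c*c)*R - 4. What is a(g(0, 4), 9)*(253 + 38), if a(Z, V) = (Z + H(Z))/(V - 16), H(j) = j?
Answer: -776/7 ≈ -110.86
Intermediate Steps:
g(c, R) = 4/3 - R*c²/3 (g(c, R) = -((c*c)*R - 4)/3 = -(c²*R - 4)/3 = -(R*c² - 4)/3 = -(-4 + R*c²)/3 = 4/3 - R*c²/3)
a(Z, V) = 2*Z/(-16 + V) (a(Z, V) = (Z + Z)/(V - 16) = (2*Z)/(-16 + V) = 2*Z/(-16 + V))
a(g(0, 4), 9)*(253 + 38) = (2*(4/3 - ⅓*4*0²)/(-16 + 9))*(253 + 38) = (2*(4/3 - ⅓*4*0)/(-7))*291 = (2*(4/3 + 0)*(-⅐))*291 = (2*(4/3)*(-⅐))*291 = -8/21*291 = -776/7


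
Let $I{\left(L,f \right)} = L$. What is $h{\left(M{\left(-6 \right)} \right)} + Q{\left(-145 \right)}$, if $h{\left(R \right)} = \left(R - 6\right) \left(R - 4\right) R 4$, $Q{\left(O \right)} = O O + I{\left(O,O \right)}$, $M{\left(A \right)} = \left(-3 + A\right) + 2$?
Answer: $16876$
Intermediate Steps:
$M{\left(A \right)} = -1 + A$
$Q{\left(O \right)} = O + O^{2}$ ($Q{\left(O \right)} = O O + O = O^{2} + O = O + O^{2}$)
$h{\left(R \right)} = 4 R \left(-6 + R\right) \left(-4 + R\right)$ ($h{\left(R \right)} = \left(-6 + R\right) \left(-4 + R\right) R 4 = R \left(-6 + R\right) \left(-4 + R\right) 4 = 4 R \left(-6 + R\right) \left(-4 + R\right)$)
$h{\left(M{\left(-6 \right)} \right)} + Q{\left(-145 \right)} = 4 \left(-1 - 6\right) \left(24 + \left(-1 - 6\right)^{2} - 10 \left(-1 - 6\right)\right) - 145 \left(1 - 145\right) = 4 \left(-7\right) \left(24 + \left(-7\right)^{2} - -70\right) - -20880 = 4 \left(-7\right) \left(24 + 49 + 70\right) + 20880 = 4 \left(-7\right) 143 + 20880 = -4004 + 20880 = 16876$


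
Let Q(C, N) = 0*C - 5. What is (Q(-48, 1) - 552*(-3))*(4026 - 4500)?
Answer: -782574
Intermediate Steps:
Q(C, N) = -5 (Q(C, N) = 0 - 5 = -5)
(Q(-48, 1) - 552*(-3))*(4026 - 4500) = (-5 - 552*(-3))*(4026 - 4500) = (-5 + 1656)*(-474) = 1651*(-474) = -782574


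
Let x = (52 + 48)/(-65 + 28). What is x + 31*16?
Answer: 18252/37 ≈ 493.30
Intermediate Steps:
x = -100/37 (x = 100/(-37) = 100*(-1/37) = -100/37 ≈ -2.7027)
x + 31*16 = -100/37 + 31*16 = -100/37 + 496 = 18252/37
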